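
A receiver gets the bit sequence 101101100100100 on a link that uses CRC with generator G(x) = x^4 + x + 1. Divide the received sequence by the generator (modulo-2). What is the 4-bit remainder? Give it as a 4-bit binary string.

0101

Modulo-2 division of 101101100100100 by 10011:
  pos 0: 10110 XOR 10011 = 00101
  pos 2: 10111 XOR 10011 = 00100
  pos 4: 10000 XOR 10011 = 00011
  pos 7: 11100 XOR 10011 = 01111
  pos 8: 11111 XOR 10011 = 01100
  pos 9: 11000 XOR 10011 = 01011
  pos 10: 10110 XOR 10011 = 00101
Remainder = 0101 (nonzero — an error is detected).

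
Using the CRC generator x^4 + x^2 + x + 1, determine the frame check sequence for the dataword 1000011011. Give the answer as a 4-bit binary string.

0001

Append 4 zeros: 10000110110000. Divide by 10111 (XOR where the leading bit is 1):
  pos 0: 10000 XOR 10111 = 00111
  pos 2: 11111 XOR 10111 = 01000
  pos 3: 10000 XOR 10111 = 00111
  pos 5: 11111 XOR 10111 = 01000
  pos 6: 10000 XOR 10111 = 00111
  pos 8: 11100 XOR 10111 = 01011
  pos 9: 10110 XOR 10111 = 00001
Remainder (last 4 bits) = 0001. This is the CRC / FCS.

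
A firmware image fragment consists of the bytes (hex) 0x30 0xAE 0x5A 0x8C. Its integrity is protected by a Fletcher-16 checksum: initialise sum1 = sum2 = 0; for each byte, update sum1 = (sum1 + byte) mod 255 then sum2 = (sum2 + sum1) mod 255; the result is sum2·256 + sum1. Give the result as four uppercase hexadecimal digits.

0EC5

Running sums (mod 255):
  after byte 0 (0x30): sum1=48, sum2=48
  after byte 1 (0xAE): sum1=222, sum2=15
  after byte 2 (0x5A): sum1=57, sum2=72
  after byte 3 (0x8C): sum1=197, sum2=14
Checksum = sum2·256 + sum1 = 14·256 + 197 = 3781 = 0x0EC5.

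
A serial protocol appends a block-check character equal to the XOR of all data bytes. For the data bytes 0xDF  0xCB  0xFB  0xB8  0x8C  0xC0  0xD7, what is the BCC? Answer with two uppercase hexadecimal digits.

CC

XOR the bytes together:
  start with 0xDF
  0xDF ⊕ 0xCB = 0x14
  0x14 ⊕ 0xFB = 0xEF
  0xEF ⊕ 0xB8 = 0x57
  0x57 ⊕ 0x8C = 0xDB
  0xDB ⊕ 0xC0 = 0x1B
  0x1B ⊕ 0xD7 = 0xCC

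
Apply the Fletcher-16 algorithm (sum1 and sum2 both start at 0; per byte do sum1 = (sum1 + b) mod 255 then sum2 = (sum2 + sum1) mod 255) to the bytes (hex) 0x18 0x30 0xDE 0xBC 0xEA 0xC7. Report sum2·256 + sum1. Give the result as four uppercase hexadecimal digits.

D096

Running sums (mod 255):
  after byte 0 (0x18): sum1=24, sum2=24
  after byte 1 (0x30): sum1=72, sum2=96
  after byte 2 (0xDE): sum1=39, sum2=135
  after byte 3 (0xBC): sum1=227, sum2=107
  after byte 4 (0xEA): sum1=206, sum2=58
  after byte 5 (0xC7): sum1=150, sum2=208
Checksum = sum2·256 + sum1 = 208·256 + 150 = 53398 = 0xD096.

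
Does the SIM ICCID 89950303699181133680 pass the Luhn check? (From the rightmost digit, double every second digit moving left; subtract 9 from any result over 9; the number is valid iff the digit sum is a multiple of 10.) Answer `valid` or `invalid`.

From the right, keep odd positions and double even positions (subtract 9 from any doubled value over 9):
  doubled (positions 2,4,...): 7 6 2 7 9 3 0 0 9 7 → sum 50
  kept (positions 1,3,...): 0 6 3 1 1 9 3 3 5 9 → sum 40
Total = 90.
90 mod 10 = 0, so the number is valid.

valid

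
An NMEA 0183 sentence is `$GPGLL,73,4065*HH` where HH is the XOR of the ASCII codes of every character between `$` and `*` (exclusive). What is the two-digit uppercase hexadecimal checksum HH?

XOR the ASCII codes of the payload characters:
  'G' = 0x47 → acc = 0x47
  'P' = 0x50 → acc = 0x17
  'G' = 0x47 → acc = 0x50
  'L' = 0x4C → acc = 0x1C
  'L' = 0x4C → acc = 0x50
  ',' = 0x2C → acc = 0x7C
  '7' = 0x37 → acc = 0x4B
  '3' = 0x33 → acc = 0x78
  ',' = 0x2C → acc = 0x54
  '4' = 0x34 → acc = 0x60
  '0' = 0x30 → acc = 0x50
  '6' = 0x36 → acc = 0x66
  '5' = 0x35 → acc = 0x53
Checksum = 0x53.

53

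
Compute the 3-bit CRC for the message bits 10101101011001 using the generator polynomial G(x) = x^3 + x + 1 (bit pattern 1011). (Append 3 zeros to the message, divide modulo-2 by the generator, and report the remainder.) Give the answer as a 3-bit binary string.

111

Append 3 zeros: 10101101011001000. Divide by 1011 (XOR where the leading bit is 1):
  pos 0: 1010 XOR 1011 = 0001
  pos 3: 1110 XOR 1011 = 0101
  pos 4: 1011 XOR 1011 = 0000
  pos 9: 1100 XOR 1011 = 0111
  pos 10: 1111 XOR 1011 = 0100
  pos 11: 1000 XOR 1011 = 0011
  pos 13: 1100 XOR 1011 = 0111
Remainder (last 3 bits) = 111. This is the CRC / FCS.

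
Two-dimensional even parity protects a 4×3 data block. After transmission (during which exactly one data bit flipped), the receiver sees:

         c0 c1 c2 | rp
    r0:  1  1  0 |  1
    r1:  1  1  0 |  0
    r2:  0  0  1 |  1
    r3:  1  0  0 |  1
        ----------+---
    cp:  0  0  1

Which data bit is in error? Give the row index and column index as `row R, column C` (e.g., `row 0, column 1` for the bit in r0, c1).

Recompute each row's even parity and compare to rp:
  r0: data parity 0, sent rp 1 → mismatch
  r1: data parity 0, sent rp 0 → ok
  r2: data parity 1, sent rp 1 → ok
  r3: data parity 1, sent rp 1 → ok
Recompute each column's even parity and compare to cp:
  c0: data parity 1, sent cp 0 → mismatch
  c1: data parity 0, sent cp 0 → ok
  c2: data parity 1, sent cp 1 → ok
Exactly one row (r0) and one column (c0) fail → the flipped bit is at their intersection.

row 0, column 0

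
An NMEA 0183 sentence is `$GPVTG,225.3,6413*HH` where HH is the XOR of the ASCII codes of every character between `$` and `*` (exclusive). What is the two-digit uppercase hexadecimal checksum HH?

XOR the ASCII codes of the payload characters:
  'G' = 0x47 → acc = 0x47
  'P' = 0x50 → acc = 0x17
  'V' = 0x56 → acc = 0x41
  'T' = 0x54 → acc = 0x15
  'G' = 0x47 → acc = 0x52
  ',' = 0x2C → acc = 0x7E
  '2' = 0x32 → acc = 0x4C
  '2' = 0x32 → acc = 0x7E
  '5' = 0x35 → acc = 0x4B
  '.' = 0x2E → acc = 0x65
  '3' = 0x33 → acc = 0x56
  ',' = 0x2C → acc = 0x7A
  '6' = 0x36 → acc = 0x4C
  '4' = 0x34 → acc = 0x78
  '1' = 0x31 → acc = 0x49
  '3' = 0x33 → acc = 0x7A
Checksum = 0x7A.

7A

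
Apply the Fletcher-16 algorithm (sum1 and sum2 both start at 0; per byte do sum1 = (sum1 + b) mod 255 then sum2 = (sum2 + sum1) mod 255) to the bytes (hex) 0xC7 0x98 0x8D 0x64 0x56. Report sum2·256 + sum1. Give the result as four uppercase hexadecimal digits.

11A8

Running sums (mod 255):
  after byte 0 (0xC7): sum1=199, sum2=199
  after byte 1 (0x98): sum1=96, sum2=40
  after byte 2 (0x8D): sum1=237, sum2=22
  after byte 3 (0x64): sum1=82, sum2=104
  after byte 4 (0x56): sum1=168, sum2=17
Checksum = sum2·256 + sum1 = 17·256 + 168 = 4520 = 0x11A8.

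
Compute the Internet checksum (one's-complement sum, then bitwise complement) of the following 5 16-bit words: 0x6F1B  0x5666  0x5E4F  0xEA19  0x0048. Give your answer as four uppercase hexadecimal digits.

F1CC

One's-complement addition (fold any carry out of bit 15 back into bit 0):
  0x6F1B + 0x5666 = 0x0C581
  0xC581 + 0x5E4F = 0x123D0 → wrap carry → 0x23D1
  0x23D1 + 0xEA19 = 0x10DEA → wrap carry → 0x0DEB
  0x0DEB + 0x0048 = 0x00E33
One's-complement sum = 0x0E33.
Checksum = ~0x0E33 & 0xFFFF = 0xF1CC.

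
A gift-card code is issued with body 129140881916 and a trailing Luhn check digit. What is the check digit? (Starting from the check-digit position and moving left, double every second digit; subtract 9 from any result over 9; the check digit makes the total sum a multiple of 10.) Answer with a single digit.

Partial digits right→left: 6 1 9 1 8 8 0 4 1 9 2 1
Double every second digit counting from the check-digit position (so the 1st, 3rd, 5th, ... of the partial from the right).
  doubled (with −9 where >9): 3 9 7 0 2 4 → sum 25
  kept as-is: 1 1 8 4 9 1 → sum 24
Total = 25 + 24 = 49.
Check digit = (10 − (49 mod 10)) mod 10 = 1.

1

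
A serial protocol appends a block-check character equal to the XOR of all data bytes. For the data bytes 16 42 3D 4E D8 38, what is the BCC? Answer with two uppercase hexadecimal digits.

C7

XOR the bytes together:
  start with 0x16
  0x16 ⊕ 0x42 = 0x54
  0x54 ⊕ 0x3D = 0x69
  0x69 ⊕ 0x4E = 0x27
  0x27 ⊕ 0xD8 = 0xFF
  0xFF ⊕ 0x38 = 0xC7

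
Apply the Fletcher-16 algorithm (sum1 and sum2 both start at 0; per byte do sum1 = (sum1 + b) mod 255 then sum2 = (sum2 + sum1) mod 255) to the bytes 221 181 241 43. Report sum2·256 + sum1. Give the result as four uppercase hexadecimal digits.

A7B0

Running sums (mod 255):
  after byte 0 (221): sum1=221, sum2=221
  after byte 1 (181): sum1=147, sum2=113
  after byte 2 (241): sum1=133, sum2=246
  after byte 3 (43): sum1=176, sum2=167
Checksum = sum2·256 + sum1 = 167·256 + 176 = 42928 = 0xA7B0.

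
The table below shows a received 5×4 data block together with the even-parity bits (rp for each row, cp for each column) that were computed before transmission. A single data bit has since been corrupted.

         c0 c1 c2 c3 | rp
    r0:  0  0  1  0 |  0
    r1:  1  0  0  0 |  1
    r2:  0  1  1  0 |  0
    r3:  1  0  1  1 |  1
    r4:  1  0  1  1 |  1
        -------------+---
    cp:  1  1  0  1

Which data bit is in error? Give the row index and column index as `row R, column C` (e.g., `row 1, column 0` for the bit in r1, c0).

Recompute each row's even parity and compare to rp:
  r0: data parity 1, sent rp 0 → mismatch
  r1: data parity 1, sent rp 1 → ok
  r2: data parity 0, sent rp 0 → ok
  r3: data parity 1, sent rp 1 → ok
  r4: data parity 1, sent rp 1 → ok
Recompute each column's even parity and compare to cp:
  c0: data parity 1, sent cp 1 → ok
  c1: data parity 1, sent cp 1 → ok
  c2: data parity 0, sent cp 0 → ok
  c3: data parity 0, sent cp 1 → mismatch
Exactly one row (r0) and one column (c3) fail → the flipped bit is at their intersection.

row 0, column 3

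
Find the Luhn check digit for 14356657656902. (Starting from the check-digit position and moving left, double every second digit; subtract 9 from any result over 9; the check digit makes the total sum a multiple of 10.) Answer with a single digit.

2

Partial digits right→left: 2 0 9 6 5 6 7 5 6 6 5 3 4 1
Double every second digit counting from the check-digit position (so the 1st, 3rd, 5th, ... of the partial from the right).
  doubled (with −9 where >9): 4 9 1 5 3 1 8 → sum 31
  kept as-is: 0 6 6 5 6 3 1 → sum 27
Total = 31 + 27 = 58.
Check digit = (10 − (58 mod 10)) mod 10 = 2.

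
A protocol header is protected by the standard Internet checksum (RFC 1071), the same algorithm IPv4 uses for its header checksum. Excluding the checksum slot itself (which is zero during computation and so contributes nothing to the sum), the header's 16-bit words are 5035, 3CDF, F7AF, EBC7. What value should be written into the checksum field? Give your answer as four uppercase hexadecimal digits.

One's-complement addition (fold any carry out of bit 15 back into bit 0):
  0x5035 + 0x3CDF = 0x08D14
  0x8D14 + 0xF7AF = 0x184C3 → wrap carry → 0x84C4
  0x84C4 + 0xEBC7 = 0x1708B → wrap carry → 0x708C
One's-complement sum = 0x708C.
Checksum = ~0x708C & 0xFFFF = 0x8F73.

8F73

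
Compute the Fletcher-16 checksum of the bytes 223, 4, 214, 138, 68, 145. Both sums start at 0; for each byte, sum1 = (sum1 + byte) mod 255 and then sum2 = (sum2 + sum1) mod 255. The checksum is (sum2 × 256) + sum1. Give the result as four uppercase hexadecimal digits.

Running sums (mod 255):
  after byte 0 (223): sum1=223, sum2=223
  after byte 1 (4): sum1=227, sum2=195
  after byte 2 (214): sum1=186, sum2=126
  after byte 3 (138): sum1=69, sum2=195
  after byte 4 (68): sum1=137, sum2=77
  after byte 5 (145): sum1=27, sum2=104
Checksum = sum2·256 + sum1 = 104·256 + 27 = 26651 = 0x681B.

681B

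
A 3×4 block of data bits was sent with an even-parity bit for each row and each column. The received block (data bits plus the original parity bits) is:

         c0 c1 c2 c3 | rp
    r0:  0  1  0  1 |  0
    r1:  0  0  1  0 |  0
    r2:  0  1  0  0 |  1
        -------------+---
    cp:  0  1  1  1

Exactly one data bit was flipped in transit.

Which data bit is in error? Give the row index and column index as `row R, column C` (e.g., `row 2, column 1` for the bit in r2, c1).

Recompute each row's even parity and compare to rp:
  r0: data parity 0, sent rp 0 → ok
  r1: data parity 1, sent rp 0 → mismatch
  r2: data parity 1, sent rp 1 → ok
Recompute each column's even parity and compare to cp:
  c0: data parity 0, sent cp 0 → ok
  c1: data parity 0, sent cp 1 → mismatch
  c2: data parity 1, sent cp 1 → ok
  c3: data parity 1, sent cp 1 → ok
Exactly one row (r1) and one column (c1) fail → the flipped bit is at their intersection.

row 1, column 1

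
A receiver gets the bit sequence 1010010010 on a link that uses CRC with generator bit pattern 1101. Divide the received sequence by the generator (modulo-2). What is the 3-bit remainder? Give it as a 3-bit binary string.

Modulo-2 division of 1010010010 by 1101:
  pos 0: 1010 XOR 1101 = 0111
  pos 1: 1110 XOR 1101 = 0011
  pos 3: 1110 XOR 1101 = 0011
  pos 5: 1101 XOR 1101 = 0000
Remainder = 000 (zero — the frame passes the CRC check).

000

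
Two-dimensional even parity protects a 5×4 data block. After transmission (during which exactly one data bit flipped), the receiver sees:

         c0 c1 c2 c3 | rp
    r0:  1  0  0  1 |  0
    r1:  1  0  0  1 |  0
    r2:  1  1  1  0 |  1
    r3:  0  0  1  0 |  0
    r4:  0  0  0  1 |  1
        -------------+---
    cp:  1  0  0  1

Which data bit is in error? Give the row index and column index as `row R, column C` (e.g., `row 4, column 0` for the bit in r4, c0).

row 3, column 1

Recompute each row's even parity and compare to rp:
  r0: data parity 0, sent rp 0 → ok
  r1: data parity 0, sent rp 0 → ok
  r2: data parity 1, sent rp 1 → ok
  r3: data parity 1, sent rp 0 → mismatch
  r4: data parity 1, sent rp 1 → ok
Recompute each column's even parity and compare to cp:
  c0: data parity 1, sent cp 1 → ok
  c1: data parity 1, sent cp 0 → mismatch
  c2: data parity 0, sent cp 0 → ok
  c3: data parity 1, sent cp 1 → ok
Exactly one row (r3) and one column (c1) fail → the flipped bit is at their intersection.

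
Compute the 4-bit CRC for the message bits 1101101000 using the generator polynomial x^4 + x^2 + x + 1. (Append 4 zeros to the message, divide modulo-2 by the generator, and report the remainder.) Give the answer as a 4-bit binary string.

Append 4 zeros: 11011010000000. Divide by 10111 (XOR where the leading bit is 1):
  pos 0: 11011 XOR 10111 = 01100
  pos 1: 11000 XOR 10111 = 01111
  pos 2: 11111 XOR 10111 = 01000
  pos 3: 10000 XOR 10111 = 00111
  pos 5: 11100 XOR 10111 = 01011
  pos 6: 10110 XOR 10111 = 00001
Remainder (last 4 bits) = 1000. This is the CRC / FCS.

1000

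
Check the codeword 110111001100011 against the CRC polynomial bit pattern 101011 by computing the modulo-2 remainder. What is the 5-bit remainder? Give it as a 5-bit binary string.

10110

Modulo-2 division of 110111001100011 by 101011:
  pos 0: 110111 XOR 101011 = 011100
  pos 1: 111000 XOR 101011 = 010011
  pos 2: 100110 XOR 101011 = 001101
  pos 4: 110111 XOR 101011 = 011100
  pos 5: 111000 XOR 101011 = 010011
  pos 6: 100110 XOR 101011 = 001101
  pos 8: 110101 XOR 101011 = 011110
  pos 9: 111101 XOR 101011 = 010110
Remainder = 10110 (nonzero — an error is detected).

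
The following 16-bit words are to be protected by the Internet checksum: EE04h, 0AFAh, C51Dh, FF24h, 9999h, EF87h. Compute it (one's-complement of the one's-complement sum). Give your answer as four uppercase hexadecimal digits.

B99C

One's-complement addition (fold any carry out of bit 15 back into bit 0):
  0xEE04 + 0x0AFA = 0x0F8FE
  0xF8FE + 0xC51D = 0x1BE1B → wrap carry → 0xBE1C
  0xBE1C + 0xFF24 = 0x1BD40 → wrap carry → 0xBD41
  0xBD41 + 0x9999 = 0x156DA → wrap carry → 0x56DB
  0x56DB + 0xEF87 = 0x14662 → wrap carry → 0x4663
One's-complement sum = 0x4663.
Checksum = ~0x4663 & 0xFFFF = 0xB99C.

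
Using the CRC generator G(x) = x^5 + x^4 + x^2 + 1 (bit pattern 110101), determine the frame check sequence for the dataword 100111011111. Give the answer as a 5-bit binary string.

Append 5 zeros: 10011101111100000. Divide by 110101 (XOR where the leading bit is 1):
  pos 0: 100111 XOR 110101 = 010010
  pos 1: 100100 XOR 110101 = 010001
  pos 2: 100011 XOR 110101 = 010110
  pos 3: 101101 XOR 110101 = 011000
  pos 4: 110001 XOR 110101 = 000100
  pos 7: 100110 XOR 110101 = 010011
  pos 8: 100110 XOR 110101 = 010011
  pos 9: 100110 XOR 110101 = 010011
  pos 10: 100110 XOR 110101 = 010011
  pos 11: 100110 XOR 110101 = 010011
Remainder (last 5 bits) = 10011. This is the CRC / FCS.

10011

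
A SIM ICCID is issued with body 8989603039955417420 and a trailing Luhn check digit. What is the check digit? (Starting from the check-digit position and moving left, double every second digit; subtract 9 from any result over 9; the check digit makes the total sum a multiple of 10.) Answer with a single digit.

6

Partial digits right→left: 0 2 4 7 1 4 5 5 9 9 3 0 3 0 6 9 8 9 8
Double every second digit counting from the check-digit position (so the 1st, 3rd, 5th, ... of the partial from the right).
  doubled (with −9 where >9): 0 8 2 1 9 6 6 3 7 7 → sum 49
  kept as-is: 2 7 4 5 9 0 0 9 9 → sum 45
Total = 49 + 45 = 94.
Check digit = (10 − (94 mod 10)) mod 10 = 6.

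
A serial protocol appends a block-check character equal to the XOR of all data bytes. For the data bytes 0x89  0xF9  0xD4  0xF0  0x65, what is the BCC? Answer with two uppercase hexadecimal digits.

31

XOR the bytes together:
  start with 0x89
  0x89 ⊕ 0xF9 = 0x70
  0x70 ⊕ 0xD4 = 0xA4
  0xA4 ⊕ 0xF0 = 0x54
  0x54 ⊕ 0x65 = 0x31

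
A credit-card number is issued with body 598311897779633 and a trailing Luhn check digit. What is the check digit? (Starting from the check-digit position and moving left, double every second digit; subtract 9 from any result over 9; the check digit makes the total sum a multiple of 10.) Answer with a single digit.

3

Partial digits right→left: 3 3 6 9 7 7 7 9 8 1 1 3 8 9 5
Double every second digit counting from the check-digit position (so the 1st, 3rd, 5th, ... of the partial from the right).
  doubled (with −9 where >9): 6 3 5 5 7 2 7 1 → sum 36
  kept as-is: 3 9 7 9 1 3 9 → sum 41
Total = 36 + 41 = 77.
Check digit = (10 − (77 mod 10)) mod 10 = 3.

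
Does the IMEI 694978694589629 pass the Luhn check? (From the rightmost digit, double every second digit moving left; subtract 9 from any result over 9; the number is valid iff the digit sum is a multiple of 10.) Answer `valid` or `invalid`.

From the right, keep odd positions and double even positions (subtract 9 from any doubled value over 9):
  doubled (positions 2,4,...): 4 9 1 9 7 9 9 → sum 48
  kept (positions 1,3,...): 9 6 8 4 6 7 4 6 → sum 50
Total = 98.
98 mod 10 = 8, so the number is invalid.

invalid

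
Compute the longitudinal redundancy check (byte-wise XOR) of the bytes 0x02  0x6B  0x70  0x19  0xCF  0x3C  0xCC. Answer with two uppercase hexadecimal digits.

3F

XOR the bytes together:
  start with 0x02
  0x02 ⊕ 0x6B = 0x69
  0x69 ⊕ 0x70 = 0x19
  0x19 ⊕ 0x19 = 0x00
  0x00 ⊕ 0xCF = 0xCF
  0xCF ⊕ 0x3C = 0xF3
  0xF3 ⊕ 0xCC = 0x3F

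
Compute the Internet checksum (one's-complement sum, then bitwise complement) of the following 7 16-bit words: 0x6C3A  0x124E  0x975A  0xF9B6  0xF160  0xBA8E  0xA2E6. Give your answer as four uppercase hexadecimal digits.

One's-complement addition (fold any carry out of bit 15 back into bit 0):
  0x6C3A + 0x124E = 0x07E88
  0x7E88 + 0x975A = 0x115E2 → wrap carry → 0x15E3
  0x15E3 + 0xF9B6 = 0x10F99 → wrap carry → 0x0F9A
  0x0F9A + 0xF160 = 0x100FA → wrap carry → 0x00FB
  0x00FB + 0xBA8E = 0x0BB89
  0xBB89 + 0xA2E6 = 0x15E6F → wrap carry → 0x5E70
One's-complement sum = 0x5E70.
Checksum = ~0x5E70 & 0xFFFF = 0xA18F.

A18F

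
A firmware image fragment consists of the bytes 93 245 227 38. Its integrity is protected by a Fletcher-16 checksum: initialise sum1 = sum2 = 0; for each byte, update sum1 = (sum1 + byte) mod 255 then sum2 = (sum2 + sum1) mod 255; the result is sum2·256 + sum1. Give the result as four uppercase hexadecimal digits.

455D

Running sums (mod 255):
  after byte 0 (93): sum1=93, sum2=93
  after byte 1 (245): sum1=83, sum2=176
  after byte 2 (227): sum1=55, sum2=231
  after byte 3 (38): sum1=93, sum2=69
Checksum = sum2·256 + sum1 = 69·256 + 93 = 17757 = 0x455D.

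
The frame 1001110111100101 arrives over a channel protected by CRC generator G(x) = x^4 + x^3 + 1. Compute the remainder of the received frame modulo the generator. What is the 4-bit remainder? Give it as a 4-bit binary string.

Modulo-2 division of 1001110111100101 by 11001:
  pos 0: 10011 XOR 11001 = 01010
  pos 1: 10101 XOR 11001 = 01100
  pos 2: 11000 XOR 11001 = 00001
  pos 6: 11111 XOR 11001 = 00110
  pos 8: 11000 XOR 11001 = 00001
Remainder = 1101 (nonzero — an error is detected).

1101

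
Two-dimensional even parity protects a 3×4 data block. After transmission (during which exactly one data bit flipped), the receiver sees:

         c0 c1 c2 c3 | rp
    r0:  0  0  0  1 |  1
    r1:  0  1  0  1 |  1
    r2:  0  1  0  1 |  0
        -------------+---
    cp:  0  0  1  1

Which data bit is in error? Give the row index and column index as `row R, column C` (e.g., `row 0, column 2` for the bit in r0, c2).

Recompute each row's even parity and compare to rp:
  r0: data parity 1, sent rp 1 → ok
  r1: data parity 0, sent rp 1 → mismatch
  r2: data parity 0, sent rp 0 → ok
Recompute each column's even parity and compare to cp:
  c0: data parity 0, sent cp 0 → ok
  c1: data parity 0, sent cp 0 → ok
  c2: data parity 0, sent cp 1 → mismatch
  c3: data parity 1, sent cp 1 → ok
Exactly one row (r1) and one column (c2) fail → the flipped bit is at their intersection.

row 1, column 2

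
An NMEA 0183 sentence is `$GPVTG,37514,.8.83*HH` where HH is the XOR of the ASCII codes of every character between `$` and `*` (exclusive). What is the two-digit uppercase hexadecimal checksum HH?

XOR the ASCII codes of the payload characters:
  'G' = 0x47 → acc = 0x47
  'P' = 0x50 → acc = 0x17
  'V' = 0x56 → acc = 0x41
  'T' = 0x54 → acc = 0x15
  'G' = 0x47 → acc = 0x52
  ',' = 0x2C → acc = 0x7E
  '3' = 0x33 → acc = 0x4D
  '7' = 0x37 → acc = 0x7A
  '5' = 0x35 → acc = 0x4F
  '1' = 0x31 → acc = 0x7E
  '4' = 0x34 → acc = 0x4A
  ',' = 0x2C → acc = 0x66
  '.' = 0x2E → acc = 0x48
  '8' = 0x38 → acc = 0x70
  '.' = 0x2E → acc = 0x5E
  '8' = 0x38 → acc = 0x66
  '3' = 0x33 → acc = 0x55
Checksum = 0x55.

55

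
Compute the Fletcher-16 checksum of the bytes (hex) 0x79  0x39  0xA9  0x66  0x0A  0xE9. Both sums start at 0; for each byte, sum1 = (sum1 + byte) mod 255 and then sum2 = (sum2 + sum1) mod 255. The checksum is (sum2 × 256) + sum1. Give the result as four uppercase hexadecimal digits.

Running sums (mod 255):
  after byte 0 (0x79): sum1=121, sum2=121
  after byte 1 (0x39): sum1=178, sum2=44
  after byte 2 (0xA9): sum1=92, sum2=136
  after byte 3 (0x66): sum1=194, sum2=75
  after byte 4 (0x0A): sum1=204, sum2=24
  after byte 5 (0xE9): sum1=182, sum2=206
Checksum = sum2·256 + sum1 = 206·256 + 182 = 52918 = 0xCEB6.

CEB6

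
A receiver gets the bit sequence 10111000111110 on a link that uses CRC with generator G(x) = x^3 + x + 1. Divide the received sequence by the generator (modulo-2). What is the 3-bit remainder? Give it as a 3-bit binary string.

Modulo-2 division of 10111000111110 by 1011:
  pos 0: 1011 XOR 1011 = 0000
  pos 4: 1000 XOR 1011 = 0011
  pos 6: 1111 XOR 1011 = 0100
  pos 7: 1001 XOR 1011 = 0010
  pos 9: 1011 XOR 1011 = 0000
Remainder = 000 (zero — the frame passes the CRC check).

000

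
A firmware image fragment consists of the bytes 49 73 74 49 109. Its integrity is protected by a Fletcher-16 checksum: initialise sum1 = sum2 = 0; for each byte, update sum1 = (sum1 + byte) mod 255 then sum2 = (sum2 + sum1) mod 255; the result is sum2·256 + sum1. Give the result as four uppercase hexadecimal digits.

C963

Running sums (mod 255):
  after byte 0 (49): sum1=49, sum2=49
  after byte 1 (73): sum1=122, sum2=171
  after byte 2 (74): sum1=196, sum2=112
  after byte 3 (49): sum1=245, sum2=102
  after byte 4 (109): sum1=99, sum2=201
Checksum = sum2·256 + sum1 = 201·256 + 99 = 51555 = 0xC963.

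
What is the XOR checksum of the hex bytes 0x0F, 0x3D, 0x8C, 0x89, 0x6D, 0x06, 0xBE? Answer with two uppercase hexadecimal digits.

XOR the bytes together:
  start with 0x0F
  0x0F ⊕ 0x3D = 0x32
  0x32 ⊕ 0x8C = 0xBE
  0xBE ⊕ 0x89 = 0x37
  0x37 ⊕ 0x6D = 0x5A
  0x5A ⊕ 0x06 = 0x5C
  0x5C ⊕ 0xBE = 0xE2

E2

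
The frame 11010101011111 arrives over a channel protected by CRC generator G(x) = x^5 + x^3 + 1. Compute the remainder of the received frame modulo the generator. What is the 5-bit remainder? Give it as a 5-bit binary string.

Modulo-2 division of 11010101011111 by 101001:
  pos 0: 110101 XOR 101001 = 011100
  pos 1: 111000 XOR 101001 = 010001
  pos 2: 100011 XOR 101001 = 001010
  pos 4: 101001 XOR 101001 = 000000
Remainder = 01111 (nonzero — an error is detected).

01111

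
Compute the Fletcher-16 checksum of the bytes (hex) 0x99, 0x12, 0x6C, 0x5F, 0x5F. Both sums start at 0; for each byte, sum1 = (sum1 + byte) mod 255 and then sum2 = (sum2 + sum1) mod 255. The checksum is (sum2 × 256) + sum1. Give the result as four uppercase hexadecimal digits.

Running sums (mod 255):
  after byte 0 (0x99): sum1=153, sum2=153
  after byte 1 (0x12): sum1=171, sum2=69
  after byte 2 (0x6C): sum1=24, sum2=93
  after byte 3 (0x5F): sum1=119, sum2=212
  after byte 4 (0x5F): sum1=214, sum2=171
Checksum = sum2·256 + sum1 = 171·256 + 214 = 43990 = 0xABD6.

ABD6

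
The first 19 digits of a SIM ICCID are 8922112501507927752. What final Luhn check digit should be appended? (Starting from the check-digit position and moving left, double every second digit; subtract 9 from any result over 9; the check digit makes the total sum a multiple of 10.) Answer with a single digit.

Partial digits right→left: 2 5 7 7 2 9 7 0 5 1 0 5 2 1 1 2 2 9 8
Double every second digit counting from the check-digit position (so the 1st, 3rd, 5th, ... of the partial from the right).
  doubled (with −9 where >9): 4 5 4 5 1 0 4 2 4 7 → sum 36
  kept as-is: 5 7 9 0 1 5 1 2 9 → sum 39
Total = 36 + 39 = 75.
Check digit = (10 − (75 mod 10)) mod 10 = 5.

5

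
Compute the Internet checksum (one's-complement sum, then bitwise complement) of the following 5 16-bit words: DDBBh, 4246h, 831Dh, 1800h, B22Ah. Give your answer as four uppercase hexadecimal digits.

One's-complement addition (fold any carry out of bit 15 back into bit 0):
  0xDDBB + 0x4246 = 0x12001 → wrap carry → 0x2002
  0x2002 + 0x831D = 0x0A31F
  0xA31F + 0x1800 = 0x0BB1F
  0xBB1F + 0xB22A = 0x16D49 → wrap carry → 0x6D4A
One's-complement sum = 0x6D4A.
Checksum = ~0x6D4A & 0xFFFF = 0x92B5.

92B5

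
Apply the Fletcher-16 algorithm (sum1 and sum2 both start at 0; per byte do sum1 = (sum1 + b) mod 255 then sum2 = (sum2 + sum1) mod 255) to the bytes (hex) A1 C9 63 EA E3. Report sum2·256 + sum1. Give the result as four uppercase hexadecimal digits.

339D

Running sums (mod 255):
  after byte 0 (A1): sum1=161, sum2=161
  after byte 1 (C9): sum1=107, sum2=13
  after byte 2 (63): sum1=206, sum2=219
  after byte 3 (EA): sum1=185, sum2=149
  after byte 4 (E3): sum1=157, sum2=51
Checksum = sum2·256 + sum1 = 51·256 + 157 = 13213 = 0x339D.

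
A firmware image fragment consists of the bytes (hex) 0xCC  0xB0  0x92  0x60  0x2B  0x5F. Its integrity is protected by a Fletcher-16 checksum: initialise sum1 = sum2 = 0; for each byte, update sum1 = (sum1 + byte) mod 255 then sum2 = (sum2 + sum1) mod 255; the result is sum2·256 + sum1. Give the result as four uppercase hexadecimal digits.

Running sums (mod 255):
  after byte 0 (0xCC): sum1=204, sum2=204
  after byte 1 (0xB0): sum1=125, sum2=74
  after byte 2 (0x92): sum1=16, sum2=90
  after byte 3 (0x60): sum1=112, sum2=202
  after byte 4 (0x2B): sum1=155, sum2=102
  after byte 5 (0x5F): sum1=250, sum2=97
Checksum = sum2·256 + sum1 = 97·256 + 250 = 25082 = 0x61FA.

61FA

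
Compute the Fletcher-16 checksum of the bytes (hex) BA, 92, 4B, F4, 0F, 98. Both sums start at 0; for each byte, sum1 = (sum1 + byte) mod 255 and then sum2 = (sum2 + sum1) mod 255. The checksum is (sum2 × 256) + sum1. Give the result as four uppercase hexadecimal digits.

0035

Running sums (mod 255):
  after byte 0 (BA): sum1=186, sum2=186
  after byte 1 (92): sum1=77, sum2=8
  after byte 2 (4B): sum1=152, sum2=160
  after byte 3 (F4): sum1=141, sum2=46
  after byte 4 (0F): sum1=156, sum2=202
  after byte 5 (98): sum1=53, sum2=0
Checksum = sum2·256 + sum1 = 0·256 + 53 = 53 = 0x0035.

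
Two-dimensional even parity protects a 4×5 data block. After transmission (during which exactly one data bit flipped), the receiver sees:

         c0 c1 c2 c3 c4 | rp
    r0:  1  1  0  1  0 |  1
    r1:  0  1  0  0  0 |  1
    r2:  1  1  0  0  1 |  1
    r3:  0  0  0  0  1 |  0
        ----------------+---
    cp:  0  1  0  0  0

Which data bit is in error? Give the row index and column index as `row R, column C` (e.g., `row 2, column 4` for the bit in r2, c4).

Recompute each row's even parity and compare to rp:
  r0: data parity 1, sent rp 1 → ok
  r1: data parity 1, sent rp 1 → ok
  r2: data parity 1, sent rp 1 → ok
  r3: data parity 1, sent rp 0 → mismatch
Recompute each column's even parity and compare to cp:
  c0: data parity 0, sent cp 0 → ok
  c1: data parity 1, sent cp 1 → ok
  c2: data parity 0, sent cp 0 → ok
  c3: data parity 1, sent cp 0 → mismatch
  c4: data parity 0, sent cp 0 → ok
Exactly one row (r3) and one column (c3) fail → the flipped bit is at their intersection.

row 3, column 3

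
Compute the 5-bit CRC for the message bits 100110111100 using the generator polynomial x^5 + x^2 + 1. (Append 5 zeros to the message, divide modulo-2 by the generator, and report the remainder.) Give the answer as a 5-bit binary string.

11011

Append 5 zeros: 10011011110000000. Divide by 100101 (XOR where the leading bit is 1):
  pos 0: 100110 XOR 100101 = 000011
  pos 4: 111111 XOR 100101 = 011010
  pos 5: 110100 XOR 100101 = 010001
  pos 6: 100010 XOR 100101 = 000111
  pos 9: 111000 XOR 100101 = 011101
  pos 10: 111010 XOR 100101 = 011111
  pos 11: 111110 XOR 100101 = 011011
Remainder (last 5 bits) = 11011. This is the CRC / FCS.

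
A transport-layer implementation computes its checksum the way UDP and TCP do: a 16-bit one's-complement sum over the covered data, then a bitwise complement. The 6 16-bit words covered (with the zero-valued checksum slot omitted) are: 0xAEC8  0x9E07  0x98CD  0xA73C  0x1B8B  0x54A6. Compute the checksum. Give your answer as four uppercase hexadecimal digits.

One's-complement addition (fold any carry out of bit 15 back into bit 0):
  0xAEC8 + 0x9E07 = 0x14CCF → wrap carry → 0x4CD0
  0x4CD0 + 0x98CD = 0x0E59D
  0xE59D + 0xA73C = 0x18CD9 → wrap carry → 0x8CDA
  0x8CDA + 0x1B8B = 0x0A865
  0xA865 + 0x54A6 = 0x0FD0B
One's-complement sum = 0xFD0B.
Checksum = ~0xFD0B & 0xFFFF = 0x02F4.

02F4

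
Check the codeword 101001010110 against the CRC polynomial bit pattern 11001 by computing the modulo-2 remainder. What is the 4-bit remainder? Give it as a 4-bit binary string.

Modulo-2 division of 101001010110 by 11001:
  pos 0: 10100 XOR 11001 = 01101
  pos 1: 11011 XOR 11001 = 00010
  pos 4: 10010 XOR 11001 = 01011
  pos 5: 10111 XOR 11001 = 01110
  pos 6: 11101 XOR 11001 = 00100
Remainder = 1000 (nonzero — an error is detected).

1000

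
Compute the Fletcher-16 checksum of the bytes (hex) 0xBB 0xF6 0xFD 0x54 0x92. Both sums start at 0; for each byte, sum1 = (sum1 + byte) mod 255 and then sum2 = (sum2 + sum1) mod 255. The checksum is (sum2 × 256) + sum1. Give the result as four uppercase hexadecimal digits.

BB97

Running sums (mod 255):
  after byte 0 (0xBB): sum1=187, sum2=187
  after byte 1 (0xF6): sum1=178, sum2=110
  after byte 2 (0xFD): sum1=176, sum2=31
  after byte 3 (0x54): sum1=5, sum2=36
  after byte 4 (0x92): sum1=151, sum2=187
Checksum = sum2·256 + sum1 = 187·256 + 151 = 48023 = 0xBB97.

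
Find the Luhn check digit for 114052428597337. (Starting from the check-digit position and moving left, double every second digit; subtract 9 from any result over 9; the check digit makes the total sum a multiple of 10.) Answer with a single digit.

4

Partial digits right→left: 7 3 3 7 9 5 8 2 4 2 5 0 4 1 1
Double every second digit counting from the check-digit position (so the 1st, 3rd, 5th, ... of the partial from the right).
  doubled (with −9 where >9): 5 6 9 7 8 1 8 2 → sum 46
  kept as-is: 3 7 5 2 2 0 1 → sum 20
Total = 46 + 20 = 66.
Check digit = (10 − (66 mod 10)) mod 10 = 4.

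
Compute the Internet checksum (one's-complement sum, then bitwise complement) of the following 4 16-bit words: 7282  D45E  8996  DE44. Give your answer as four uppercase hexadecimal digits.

5143

One's-complement addition (fold any carry out of bit 15 back into bit 0):
  0x7282 + 0xD45E = 0x146E0 → wrap carry → 0x46E1
  0x46E1 + 0x8996 = 0x0D077
  0xD077 + 0xDE44 = 0x1AEBB → wrap carry → 0xAEBC
One's-complement sum = 0xAEBC.
Checksum = ~0xAEBC & 0xFFFF = 0x5143.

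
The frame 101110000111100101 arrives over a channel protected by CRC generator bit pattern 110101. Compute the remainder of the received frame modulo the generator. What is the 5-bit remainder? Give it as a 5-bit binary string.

Modulo-2 division of 101110000111100101 by 110101:
  pos 0: 101110 XOR 110101 = 011011
  pos 1: 110110 XOR 110101 = 000011
  pos 5: 110011 XOR 110101 = 000110
  pos 8: 110110 XOR 110101 = 000011
  pos 12: 110101 XOR 110101 = 000000
Remainder = 00000 (zero — the frame passes the CRC check).

00000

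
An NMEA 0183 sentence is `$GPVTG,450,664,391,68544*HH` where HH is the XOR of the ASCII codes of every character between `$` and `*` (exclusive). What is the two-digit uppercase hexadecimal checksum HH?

XOR the ASCII codes of the payload characters:
  'G' = 0x47 → acc = 0x47
  'P' = 0x50 → acc = 0x17
  'V' = 0x56 → acc = 0x41
  'T' = 0x54 → acc = 0x15
  'G' = 0x47 → acc = 0x52
  ',' = 0x2C → acc = 0x7E
  '4' = 0x34 → acc = 0x4A
  '5' = 0x35 → acc = 0x7F
  '0' = 0x30 → acc = 0x4F
  ',' = 0x2C → acc = 0x63
  '6' = 0x36 → acc = 0x55
  '6' = 0x36 → acc = 0x63
  '4' = 0x34 → acc = 0x57
  ',' = 0x2C → acc = 0x7B
  '3' = 0x33 → acc = 0x48
  '9' = 0x39 → acc = 0x71
  '1' = 0x31 → acc = 0x40
  ',' = 0x2C → acc = 0x6C
  '6' = 0x36 → acc = 0x5A
  '8' = 0x38 → acc = 0x62
  '5' = 0x35 → acc = 0x57
  '4' = 0x34 → acc = 0x63
  '4' = 0x34 → acc = 0x57
Checksum = 0x57.

57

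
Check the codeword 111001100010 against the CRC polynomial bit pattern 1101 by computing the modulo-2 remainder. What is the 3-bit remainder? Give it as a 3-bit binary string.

001

Modulo-2 division of 111001100010 by 1101:
  pos 0: 1110 XOR 1101 = 0011
  pos 2: 1101 XOR 1101 = 0000
  pos 6: 1000 XOR 1101 = 0101
  pos 7: 1011 XOR 1101 = 0110
  pos 8: 1100 XOR 1101 = 0001
Remainder = 001 (nonzero — an error is detected).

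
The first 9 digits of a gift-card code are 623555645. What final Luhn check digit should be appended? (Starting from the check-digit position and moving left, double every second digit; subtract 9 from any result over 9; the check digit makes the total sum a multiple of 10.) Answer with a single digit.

Partial digits right→left: 5 4 6 5 5 5 3 2 6
Double every second digit counting from the check-digit position (so the 1st, 3rd, 5th, ... of the partial from the right).
  doubled (with −9 where >9): 1 3 1 6 3 → sum 14
  kept as-is: 4 5 5 2 → sum 16
Total = 14 + 16 = 30.
Check digit = (10 − (30 mod 10)) mod 10 = 0.

0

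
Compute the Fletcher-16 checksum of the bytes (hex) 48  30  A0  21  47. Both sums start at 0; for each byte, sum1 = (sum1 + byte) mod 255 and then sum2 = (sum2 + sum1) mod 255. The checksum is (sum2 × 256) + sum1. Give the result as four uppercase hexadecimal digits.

Running sums (mod 255):
  after byte 0 (48): sum1=72, sum2=72
  after byte 1 (30): sum1=120, sum2=192
  after byte 2 (A0): sum1=25, sum2=217
  after byte 3 (21): sum1=58, sum2=20
  after byte 4 (47): sum1=129, sum2=149
Checksum = sum2·256 + sum1 = 149·256 + 129 = 38273 = 0x9581.

9581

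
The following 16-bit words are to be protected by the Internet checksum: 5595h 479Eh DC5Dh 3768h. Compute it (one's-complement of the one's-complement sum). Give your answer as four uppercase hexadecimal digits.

4F06

One's-complement addition (fold any carry out of bit 15 back into bit 0):
  0x5595 + 0x479E = 0x09D33
  0x9D33 + 0xDC5D = 0x17990 → wrap carry → 0x7991
  0x7991 + 0x3768 = 0x0B0F9
One's-complement sum = 0xB0F9.
Checksum = ~0xB0F9 & 0xFFFF = 0x4F06.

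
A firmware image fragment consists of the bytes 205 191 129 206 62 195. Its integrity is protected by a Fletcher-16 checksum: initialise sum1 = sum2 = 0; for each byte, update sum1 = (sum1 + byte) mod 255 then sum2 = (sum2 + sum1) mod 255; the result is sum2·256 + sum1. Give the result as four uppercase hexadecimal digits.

44DF

Running sums (mod 255):
  after byte 0 (205): sum1=205, sum2=205
  after byte 1 (191): sum1=141, sum2=91
  after byte 2 (129): sum1=15, sum2=106
  after byte 3 (206): sum1=221, sum2=72
  after byte 4 (62): sum1=28, sum2=100
  after byte 5 (195): sum1=223, sum2=68
Checksum = sum2·256 + sum1 = 68·256 + 223 = 17631 = 0x44DF.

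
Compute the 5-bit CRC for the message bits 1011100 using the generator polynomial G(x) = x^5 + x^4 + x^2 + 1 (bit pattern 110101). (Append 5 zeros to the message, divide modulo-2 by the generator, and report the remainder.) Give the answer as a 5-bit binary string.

01010

Append 5 zeros: 101110000000. Divide by 110101 (XOR where the leading bit is 1):
  pos 0: 101110 XOR 110101 = 011011
  pos 1: 110110 XOR 110101 = 000011
  pos 5: 110000 XOR 110101 = 000101
Remainder (last 5 bits) = 01010. This is the CRC / FCS.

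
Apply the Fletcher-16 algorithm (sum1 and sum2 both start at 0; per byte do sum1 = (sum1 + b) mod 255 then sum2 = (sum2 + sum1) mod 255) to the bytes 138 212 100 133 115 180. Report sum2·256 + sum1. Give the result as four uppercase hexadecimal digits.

Running sums (mod 255):
  after byte 0 (138): sum1=138, sum2=138
  after byte 1 (212): sum1=95, sum2=233
  after byte 2 (100): sum1=195, sum2=173
  after byte 3 (133): sum1=73, sum2=246
  after byte 4 (115): sum1=188, sum2=179
  after byte 5 (180): sum1=113, sum2=37
Checksum = sum2·256 + sum1 = 37·256 + 113 = 9585 = 0x2571.

2571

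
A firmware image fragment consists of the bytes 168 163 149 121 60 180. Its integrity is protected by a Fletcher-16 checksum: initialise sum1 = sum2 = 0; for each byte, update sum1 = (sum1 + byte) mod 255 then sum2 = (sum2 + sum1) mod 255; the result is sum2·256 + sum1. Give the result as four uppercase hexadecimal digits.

Running sums (mod 255):
  after byte 0 (168): sum1=168, sum2=168
  after byte 1 (163): sum1=76, sum2=244
  after byte 2 (149): sum1=225, sum2=214
  after byte 3 (121): sum1=91, sum2=50
  after byte 4 (60): sum1=151, sum2=201
  after byte 5 (180): sum1=76, sum2=22
Checksum = sum2·256 + sum1 = 22·256 + 76 = 5708 = 0x164C.

164C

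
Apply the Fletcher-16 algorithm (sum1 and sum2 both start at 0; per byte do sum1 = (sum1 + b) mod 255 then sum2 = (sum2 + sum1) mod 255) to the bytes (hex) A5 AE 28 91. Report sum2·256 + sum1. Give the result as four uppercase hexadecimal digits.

840E

Running sums (mod 255):
  after byte 0 (A5): sum1=165, sum2=165
  after byte 1 (AE): sum1=84, sum2=249
  after byte 2 (28): sum1=124, sum2=118
  after byte 3 (91): sum1=14, sum2=132
Checksum = sum2·256 + sum1 = 132·256 + 14 = 33806 = 0x840E.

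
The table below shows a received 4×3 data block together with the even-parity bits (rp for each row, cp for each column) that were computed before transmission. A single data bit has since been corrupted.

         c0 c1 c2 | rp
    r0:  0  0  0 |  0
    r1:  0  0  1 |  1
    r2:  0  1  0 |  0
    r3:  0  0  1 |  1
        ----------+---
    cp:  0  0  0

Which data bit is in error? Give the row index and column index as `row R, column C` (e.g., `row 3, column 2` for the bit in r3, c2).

row 2, column 1

Recompute each row's even parity and compare to rp:
  r0: data parity 0, sent rp 0 → ok
  r1: data parity 1, sent rp 1 → ok
  r2: data parity 1, sent rp 0 → mismatch
  r3: data parity 1, sent rp 1 → ok
Recompute each column's even parity and compare to cp:
  c0: data parity 0, sent cp 0 → ok
  c1: data parity 1, sent cp 0 → mismatch
  c2: data parity 0, sent cp 0 → ok
Exactly one row (r2) and one column (c1) fail → the flipped bit is at their intersection.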